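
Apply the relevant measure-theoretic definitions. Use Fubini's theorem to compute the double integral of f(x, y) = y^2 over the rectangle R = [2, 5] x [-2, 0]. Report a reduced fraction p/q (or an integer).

f(x, y) is a tensor product of a function of x and a function of y, and both factors are bounded continuous (hence Lebesgue integrable) on the rectangle, so Fubini's theorem applies:
  integral_R f d(m x m) = (integral_a1^b1 1 dx) * (integral_a2^b2 y^2 dy).
Inner integral in x: integral_{2}^{5} 1 dx = (5^1 - 2^1)/1
  = 3.
Inner integral in y: integral_{-2}^{0} y^2 dy = (0^3 - (-2)^3)/3
  = 8/3.
Product: (3) * (8/3) = 8.

8


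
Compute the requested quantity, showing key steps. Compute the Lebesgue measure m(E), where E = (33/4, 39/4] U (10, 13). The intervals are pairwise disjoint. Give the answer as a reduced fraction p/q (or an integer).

For pairwise disjoint intervals, m(union_i I_i) = sum_i m(I_i),
and m is invariant under swapping open/closed endpoints (single points have measure 0).
So m(E) = sum_i (b_i - a_i).
  I_1 has length 39/4 - 33/4 = 3/2.
  I_2 has length 13 - 10 = 3.
Summing:
  m(E) = 3/2 + 3 = 9/2.

9/2


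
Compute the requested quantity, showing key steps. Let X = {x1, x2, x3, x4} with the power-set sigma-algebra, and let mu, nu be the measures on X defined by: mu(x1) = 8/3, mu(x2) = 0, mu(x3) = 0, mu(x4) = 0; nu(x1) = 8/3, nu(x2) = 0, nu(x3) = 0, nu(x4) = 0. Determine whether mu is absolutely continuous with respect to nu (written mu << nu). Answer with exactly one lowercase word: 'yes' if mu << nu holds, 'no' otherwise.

mu << nu means: every nu-null measurable set is also mu-null; equivalently, for every atom x, if nu({x}) = 0 then mu({x}) = 0.
Checking each atom:
  x1: nu = 8/3 > 0 -> no constraint.
  x2: nu = 0, mu = 0 -> consistent with mu << nu.
  x3: nu = 0, mu = 0 -> consistent with mu << nu.
  x4: nu = 0, mu = 0 -> consistent with mu << nu.
No atom violates the condition. Therefore mu << nu.

yes


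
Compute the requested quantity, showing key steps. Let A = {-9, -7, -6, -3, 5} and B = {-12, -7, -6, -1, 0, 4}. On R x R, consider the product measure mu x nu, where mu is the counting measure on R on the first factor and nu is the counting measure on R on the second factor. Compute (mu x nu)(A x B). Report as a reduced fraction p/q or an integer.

For a measurable rectangle A x B, the product measure satisfies
  (mu x nu)(A x B) = mu(A) * nu(B).
  mu(A) = 5.
  nu(B) = 6.
  (mu x nu)(A x B) = 5 * 6 = 30.

30


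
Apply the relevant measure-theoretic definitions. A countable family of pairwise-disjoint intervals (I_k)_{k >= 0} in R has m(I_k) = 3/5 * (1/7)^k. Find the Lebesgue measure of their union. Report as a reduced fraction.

By countable additivity of the Lebesgue measure on pairwise disjoint measurable sets,
  m(union_{k >= 0} I_k) = sum_{k >= 0} m(I_k) = sum_{k >= 0} a * r^k,
  with a = 3/5 and r = 1/7.
Since 0 < r = 1/7 < 1, the geometric series converges:
  sum_{k >= 0} a * r^k = a / (1 - r).
  = 3/5 / (1 - 1/7)
  = 3/5 / (6/7)
  = 7/10.

7/10


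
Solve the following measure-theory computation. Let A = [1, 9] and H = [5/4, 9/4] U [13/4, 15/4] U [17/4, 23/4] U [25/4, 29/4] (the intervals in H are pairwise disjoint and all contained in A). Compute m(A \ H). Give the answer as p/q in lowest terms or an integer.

The ambient interval has length m(A) = 9 - 1 = 8.
Since the holes are disjoint and sit inside A, by finite additivity
  m(H) = sum_i (b_i - a_i), and m(A \ H) = m(A) - m(H).
Computing the hole measures:
  m(H_1) = 9/4 - 5/4 = 1.
  m(H_2) = 15/4 - 13/4 = 1/2.
  m(H_3) = 23/4 - 17/4 = 3/2.
  m(H_4) = 29/4 - 25/4 = 1.
Summed: m(H) = 1 + 1/2 + 3/2 + 1 = 4.
So m(A \ H) = 8 - 4 = 4.

4


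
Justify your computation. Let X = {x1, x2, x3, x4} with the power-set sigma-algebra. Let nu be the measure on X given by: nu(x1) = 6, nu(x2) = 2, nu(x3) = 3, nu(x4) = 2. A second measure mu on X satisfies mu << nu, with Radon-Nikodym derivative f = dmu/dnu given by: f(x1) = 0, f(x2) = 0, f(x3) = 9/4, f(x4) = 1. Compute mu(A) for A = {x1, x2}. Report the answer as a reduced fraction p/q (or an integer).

By the defining property of the Radon-Nikodym derivative, for every measurable set A,
  mu(A) = integral_A f dnu.
Since nu is a discrete measure concentrated on the atoms of X, the integral over A reduces to the sum
  mu(A) = sum_{x in A} f(x) * nu({x}).
Computing each term:
  x1: f(x1) * nu(x1) = 0 * 6 = 0.
  x2: f(x2) * nu(x2) = 0 * 2 = 0.
Summing: mu(A) = 0 + 0 = 0.

0


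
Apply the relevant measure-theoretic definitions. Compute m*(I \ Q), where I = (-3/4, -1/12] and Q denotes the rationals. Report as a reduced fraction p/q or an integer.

The interval I = (-3/4, -1/12] has m(I) = -1/12 - (-3/4) = 2/3 (endpoints are measure-zero, so open/closed/half-open agree). Write I = (I cap Q) u (I \ Q). The rationals in I are countable, so m*(I cap Q) = 0 (cover each rational by intervals whose total length is arbitrarily small). By countable subadditivity m*(I) <= m*(I cap Q) + m*(I \ Q), hence m*(I \ Q) >= m(I) = 2/3. The reverse inequality m*(I \ Q) <= m*(I) = 2/3 is trivial since (I \ Q) is a subset of I. Therefore m*(I \ Q) = 2/3.

2/3


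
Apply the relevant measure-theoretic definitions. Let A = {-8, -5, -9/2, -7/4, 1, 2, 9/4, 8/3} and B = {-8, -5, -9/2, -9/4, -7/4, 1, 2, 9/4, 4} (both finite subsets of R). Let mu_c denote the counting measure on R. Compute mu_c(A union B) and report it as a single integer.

Counting measure on a finite set equals cardinality. By inclusion-exclusion, |A union B| = |A| + |B| - |A cap B|.
|A| = 8, |B| = 9, |A cap B| = 7.
So mu_c(A union B) = 8 + 9 - 7 = 10.

10


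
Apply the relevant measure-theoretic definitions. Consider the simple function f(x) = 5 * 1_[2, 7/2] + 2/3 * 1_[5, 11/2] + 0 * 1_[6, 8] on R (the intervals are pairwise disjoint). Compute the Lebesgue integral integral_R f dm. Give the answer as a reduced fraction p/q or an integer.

For a simple function f = sum_i c_i * 1_{A_i} with disjoint A_i,
  integral f dm = sum_i c_i * m(A_i).
Lengths of the A_i:
  m(A_1) = 7/2 - 2 = 3/2.
  m(A_2) = 11/2 - 5 = 1/2.
  m(A_3) = 8 - 6 = 2.
Contributions c_i * m(A_i):
  (5) * (3/2) = 15/2.
  (2/3) * (1/2) = 1/3.
  (0) * (2) = 0.
Total: 15/2 + 1/3 + 0 = 47/6.

47/6


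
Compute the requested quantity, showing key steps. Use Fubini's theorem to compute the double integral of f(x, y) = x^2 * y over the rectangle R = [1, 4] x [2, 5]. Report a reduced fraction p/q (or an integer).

f(x, y) is a tensor product of a function of x and a function of y, and both factors are bounded continuous (hence Lebesgue integrable) on the rectangle, so Fubini's theorem applies:
  integral_R f d(m x m) = (integral_a1^b1 x^2 dx) * (integral_a2^b2 y dy).
Inner integral in x: integral_{1}^{4} x^2 dx = (4^3 - 1^3)/3
  = 21.
Inner integral in y: integral_{2}^{5} y dy = (5^2 - 2^2)/2
  = 21/2.
Product: (21) * (21/2) = 441/2.

441/2


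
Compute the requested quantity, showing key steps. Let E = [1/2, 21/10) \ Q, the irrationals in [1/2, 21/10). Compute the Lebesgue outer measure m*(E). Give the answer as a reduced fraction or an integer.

The interval I = [1/2, 21/10) has m(I) = 21/10 - 1/2 = 8/5 (endpoints are measure-zero, so open/closed/half-open agree). Write I = (I cap Q) u (I \ Q). The rationals in I are countable, so m*(I cap Q) = 0 (cover each rational by intervals whose total length is arbitrarily small). By countable subadditivity m*(I) <= m*(I cap Q) + m*(I \ Q), hence m*(I \ Q) >= m(I) = 8/5. The reverse inequality m*(I \ Q) <= m*(I) = 8/5 is trivial since (I \ Q) is a subset of I. Therefore m*(I \ Q) = 8/5.

8/5


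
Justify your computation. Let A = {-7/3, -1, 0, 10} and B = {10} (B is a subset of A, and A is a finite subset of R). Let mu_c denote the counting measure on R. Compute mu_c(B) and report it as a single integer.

Counting measure assigns mu_c(E) = |E| (number of elements) when E is finite.
B has 1 element(s), so mu_c(B) = 1.

1


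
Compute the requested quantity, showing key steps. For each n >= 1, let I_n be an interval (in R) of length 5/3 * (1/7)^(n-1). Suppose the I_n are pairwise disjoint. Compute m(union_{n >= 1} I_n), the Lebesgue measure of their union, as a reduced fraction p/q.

By countable additivity of the Lebesgue measure on pairwise disjoint measurable sets,
  m(union_{n >= 1} I_n) = sum_{n >= 1} m(I_n) = sum_{n >= 1} a * r^(n-1),
  with a = 5/3 and r = 1/7.
Since 0 < r = 1/7 < 1, the geometric series converges:
  sum_{n >= 1} a * r^(n-1) = a / (1 - r).
  = 5/3 / (1 - 1/7)
  = 5/3 / (6/7)
  = 35/18.

35/18


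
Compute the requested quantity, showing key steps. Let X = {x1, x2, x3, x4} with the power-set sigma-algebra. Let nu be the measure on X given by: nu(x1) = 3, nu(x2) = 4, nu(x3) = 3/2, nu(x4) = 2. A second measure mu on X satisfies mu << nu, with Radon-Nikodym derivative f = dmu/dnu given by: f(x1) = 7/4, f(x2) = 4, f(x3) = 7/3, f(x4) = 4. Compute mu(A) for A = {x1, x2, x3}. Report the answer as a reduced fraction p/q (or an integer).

By the defining property of the Radon-Nikodym derivative, for every measurable set A,
  mu(A) = integral_A f dnu.
Since nu is a discrete measure concentrated on the atoms of X, the integral over A reduces to the sum
  mu(A) = sum_{x in A} f(x) * nu({x}).
Computing each term:
  x1: f(x1) * nu(x1) = 7/4 * 3 = 21/4.
  x2: f(x2) * nu(x2) = 4 * 4 = 16.
  x3: f(x3) * nu(x3) = 7/3 * 3/2 = 7/2.
Summing: mu(A) = 21/4 + 16 + 7/2 = 99/4.

99/4


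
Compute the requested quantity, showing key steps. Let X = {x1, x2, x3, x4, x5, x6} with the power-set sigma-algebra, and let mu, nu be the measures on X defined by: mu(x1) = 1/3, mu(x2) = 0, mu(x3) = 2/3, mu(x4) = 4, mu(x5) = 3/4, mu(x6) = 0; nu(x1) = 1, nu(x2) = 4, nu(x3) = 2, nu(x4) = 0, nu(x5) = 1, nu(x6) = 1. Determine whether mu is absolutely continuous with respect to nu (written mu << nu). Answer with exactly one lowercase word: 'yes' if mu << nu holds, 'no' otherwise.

mu << nu means: every nu-null measurable set is also mu-null; equivalently, for every atom x, if nu({x}) = 0 then mu({x}) = 0.
Checking each atom:
  x1: nu = 1 > 0 -> no constraint.
  x2: nu = 4 > 0 -> no constraint.
  x3: nu = 2 > 0 -> no constraint.
  x4: nu = 0, mu = 4 > 0 -> violates mu << nu.
  x5: nu = 1 > 0 -> no constraint.
  x6: nu = 1 > 0 -> no constraint.
The atom(s) x4 violate the condition (nu = 0 but mu > 0). Therefore mu is NOT absolutely continuous w.r.t. nu.

no


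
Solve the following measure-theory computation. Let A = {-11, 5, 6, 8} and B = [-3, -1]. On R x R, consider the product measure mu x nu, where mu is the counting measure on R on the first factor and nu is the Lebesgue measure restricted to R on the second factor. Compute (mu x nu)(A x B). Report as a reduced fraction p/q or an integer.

For a measurable rectangle A x B, the product measure satisfies
  (mu x nu)(A x B) = mu(A) * nu(B).
  mu(A) = 4.
  nu(B) = 2.
  (mu x nu)(A x B) = 4 * 2 = 8.

8


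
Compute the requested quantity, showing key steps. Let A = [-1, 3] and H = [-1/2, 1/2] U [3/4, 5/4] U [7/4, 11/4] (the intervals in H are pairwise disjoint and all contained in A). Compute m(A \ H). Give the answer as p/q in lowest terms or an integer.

The ambient interval has length m(A) = 3 - (-1) = 4.
Since the holes are disjoint and sit inside A, by finite additivity
  m(H) = sum_i (b_i - a_i), and m(A \ H) = m(A) - m(H).
Computing the hole measures:
  m(H_1) = 1/2 - (-1/2) = 1.
  m(H_2) = 5/4 - 3/4 = 1/2.
  m(H_3) = 11/4 - 7/4 = 1.
Summed: m(H) = 1 + 1/2 + 1 = 5/2.
So m(A \ H) = 4 - 5/2 = 3/2.

3/2


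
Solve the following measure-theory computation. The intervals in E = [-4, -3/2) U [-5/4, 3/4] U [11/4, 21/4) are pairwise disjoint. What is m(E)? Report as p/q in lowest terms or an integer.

For pairwise disjoint intervals, m(union_i I_i) = sum_i m(I_i),
and m is invariant under swapping open/closed endpoints (single points have measure 0).
So m(E) = sum_i (b_i - a_i).
  I_1 has length -3/2 - (-4) = 5/2.
  I_2 has length 3/4 - (-5/4) = 2.
  I_3 has length 21/4 - 11/4 = 5/2.
Summing:
  m(E) = 5/2 + 2 + 5/2 = 7.

7


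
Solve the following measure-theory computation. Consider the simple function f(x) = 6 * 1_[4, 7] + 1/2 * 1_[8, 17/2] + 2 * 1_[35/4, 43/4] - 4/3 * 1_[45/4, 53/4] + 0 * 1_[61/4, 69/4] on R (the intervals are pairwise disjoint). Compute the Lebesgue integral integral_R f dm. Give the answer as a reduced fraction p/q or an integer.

For a simple function f = sum_i c_i * 1_{A_i} with disjoint A_i,
  integral f dm = sum_i c_i * m(A_i).
Lengths of the A_i:
  m(A_1) = 7 - 4 = 3.
  m(A_2) = 17/2 - 8 = 1/2.
  m(A_3) = 43/4 - 35/4 = 2.
  m(A_4) = 53/4 - 45/4 = 2.
  m(A_5) = 69/4 - 61/4 = 2.
Contributions c_i * m(A_i):
  (6) * (3) = 18.
  (1/2) * (1/2) = 1/4.
  (2) * (2) = 4.
  (-4/3) * (2) = -8/3.
  (0) * (2) = 0.
Total: 18 + 1/4 + 4 - 8/3 + 0 = 235/12.

235/12


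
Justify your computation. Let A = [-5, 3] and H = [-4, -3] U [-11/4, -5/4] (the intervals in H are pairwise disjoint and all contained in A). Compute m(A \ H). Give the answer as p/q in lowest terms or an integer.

The ambient interval has length m(A) = 3 - (-5) = 8.
Since the holes are disjoint and sit inside A, by finite additivity
  m(H) = sum_i (b_i - a_i), and m(A \ H) = m(A) - m(H).
Computing the hole measures:
  m(H_1) = -3 - (-4) = 1.
  m(H_2) = -5/4 - (-11/4) = 3/2.
Summed: m(H) = 1 + 3/2 = 5/2.
So m(A \ H) = 8 - 5/2 = 11/2.

11/2


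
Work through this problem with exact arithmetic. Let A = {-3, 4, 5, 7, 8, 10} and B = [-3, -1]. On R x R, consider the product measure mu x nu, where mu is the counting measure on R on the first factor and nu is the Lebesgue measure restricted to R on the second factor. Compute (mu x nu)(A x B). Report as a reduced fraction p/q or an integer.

For a measurable rectangle A x B, the product measure satisfies
  (mu x nu)(A x B) = mu(A) * nu(B).
  mu(A) = 6.
  nu(B) = 2.
  (mu x nu)(A x B) = 6 * 2 = 12.

12


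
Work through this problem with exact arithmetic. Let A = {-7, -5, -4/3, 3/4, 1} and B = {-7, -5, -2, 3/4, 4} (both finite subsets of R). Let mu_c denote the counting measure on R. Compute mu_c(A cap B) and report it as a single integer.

Counting measure on a finite set equals cardinality. mu_c(A cap B) = |A cap B| (elements appearing in both).
Enumerating the elements of A that also lie in B gives 3 element(s).
So mu_c(A cap B) = 3.

3


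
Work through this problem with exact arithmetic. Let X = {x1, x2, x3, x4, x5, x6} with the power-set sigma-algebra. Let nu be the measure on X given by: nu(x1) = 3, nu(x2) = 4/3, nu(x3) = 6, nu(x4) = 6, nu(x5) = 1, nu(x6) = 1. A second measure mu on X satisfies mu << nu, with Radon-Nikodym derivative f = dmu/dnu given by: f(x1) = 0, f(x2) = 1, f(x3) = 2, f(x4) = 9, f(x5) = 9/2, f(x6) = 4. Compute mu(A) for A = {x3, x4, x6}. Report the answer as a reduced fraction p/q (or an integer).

By the defining property of the Radon-Nikodym derivative, for every measurable set A,
  mu(A) = integral_A f dnu.
Since nu is a discrete measure concentrated on the atoms of X, the integral over A reduces to the sum
  mu(A) = sum_{x in A} f(x) * nu({x}).
Computing each term:
  x3: f(x3) * nu(x3) = 2 * 6 = 12.
  x4: f(x4) * nu(x4) = 9 * 6 = 54.
  x6: f(x6) * nu(x6) = 4 * 1 = 4.
Summing: mu(A) = 12 + 54 + 4 = 70.

70


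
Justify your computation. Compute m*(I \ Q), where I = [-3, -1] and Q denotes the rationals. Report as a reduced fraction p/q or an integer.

The interval I = [-3, -1] has m(I) = -1 - (-3) = 2 (endpoints are measure-zero, so open/closed/half-open agree). Write I = (I cap Q) u (I \ Q). The rationals in I are countable, so m*(I cap Q) = 0 (cover each rational by intervals whose total length is arbitrarily small). By countable subadditivity m*(I) <= m*(I cap Q) + m*(I \ Q), hence m*(I \ Q) >= m(I) = 2. The reverse inequality m*(I \ Q) <= m*(I) = 2 is trivial since (I \ Q) is a subset of I. Therefore m*(I \ Q) = 2.

2


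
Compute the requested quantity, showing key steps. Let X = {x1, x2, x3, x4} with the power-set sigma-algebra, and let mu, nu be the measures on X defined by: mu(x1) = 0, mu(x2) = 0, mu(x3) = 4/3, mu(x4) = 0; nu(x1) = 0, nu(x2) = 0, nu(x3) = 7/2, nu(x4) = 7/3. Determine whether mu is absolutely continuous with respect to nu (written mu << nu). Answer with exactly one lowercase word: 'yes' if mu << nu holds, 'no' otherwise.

mu << nu means: every nu-null measurable set is also mu-null; equivalently, for every atom x, if nu({x}) = 0 then mu({x}) = 0.
Checking each atom:
  x1: nu = 0, mu = 0 -> consistent with mu << nu.
  x2: nu = 0, mu = 0 -> consistent with mu << nu.
  x3: nu = 7/2 > 0 -> no constraint.
  x4: nu = 7/3 > 0 -> no constraint.
No atom violates the condition. Therefore mu << nu.

yes


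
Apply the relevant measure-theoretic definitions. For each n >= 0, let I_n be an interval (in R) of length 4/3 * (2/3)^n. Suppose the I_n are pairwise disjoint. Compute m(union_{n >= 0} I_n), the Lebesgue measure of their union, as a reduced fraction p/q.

By countable additivity of the Lebesgue measure on pairwise disjoint measurable sets,
  m(union_{n >= 0} I_n) = sum_{n >= 0} m(I_n) = sum_{n >= 0} a * r^n,
  with a = 4/3 and r = 2/3.
Since 0 < r = 2/3 < 1, the geometric series converges:
  sum_{n >= 0} a * r^n = a / (1 - r).
  = 4/3 / (1 - 2/3)
  = 4/3 / (1/3)
  = 4.

4


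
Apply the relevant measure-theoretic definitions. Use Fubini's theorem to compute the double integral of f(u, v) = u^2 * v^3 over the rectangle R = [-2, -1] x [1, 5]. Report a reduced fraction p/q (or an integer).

f(u, v) is a tensor product of a function of u and a function of v, and both factors are bounded continuous (hence Lebesgue integrable) on the rectangle, so Fubini's theorem applies:
  integral_R f d(m x m) = (integral_a1^b1 u^2 du) * (integral_a2^b2 v^3 dv).
Inner integral in u: integral_{-2}^{-1} u^2 du = ((-1)^3 - (-2)^3)/3
  = 7/3.
Inner integral in v: integral_{1}^{5} v^3 dv = (5^4 - 1^4)/4
  = 156.
Product: (7/3) * (156) = 364.

364


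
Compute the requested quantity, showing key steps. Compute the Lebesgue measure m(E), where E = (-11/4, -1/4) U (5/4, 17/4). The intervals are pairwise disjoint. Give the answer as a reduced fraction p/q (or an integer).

For pairwise disjoint intervals, m(union_i I_i) = sum_i m(I_i),
and m is invariant under swapping open/closed endpoints (single points have measure 0).
So m(E) = sum_i (b_i - a_i).
  I_1 has length -1/4 - (-11/4) = 5/2.
  I_2 has length 17/4 - 5/4 = 3.
Summing:
  m(E) = 5/2 + 3 = 11/2.

11/2


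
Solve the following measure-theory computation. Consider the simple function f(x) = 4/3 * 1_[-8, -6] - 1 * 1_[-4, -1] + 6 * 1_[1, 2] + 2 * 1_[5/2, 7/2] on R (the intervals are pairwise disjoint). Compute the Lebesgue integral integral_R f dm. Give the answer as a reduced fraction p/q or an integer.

For a simple function f = sum_i c_i * 1_{A_i} with disjoint A_i,
  integral f dm = sum_i c_i * m(A_i).
Lengths of the A_i:
  m(A_1) = -6 - (-8) = 2.
  m(A_2) = -1 - (-4) = 3.
  m(A_3) = 2 - 1 = 1.
  m(A_4) = 7/2 - 5/2 = 1.
Contributions c_i * m(A_i):
  (4/3) * (2) = 8/3.
  (-1) * (3) = -3.
  (6) * (1) = 6.
  (2) * (1) = 2.
Total: 8/3 - 3 + 6 + 2 = 23/3.

23/3


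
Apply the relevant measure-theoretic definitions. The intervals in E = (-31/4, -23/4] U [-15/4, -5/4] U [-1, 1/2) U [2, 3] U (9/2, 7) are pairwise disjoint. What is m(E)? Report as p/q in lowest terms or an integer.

For pairwise disjoint intervals, m(union_i I_i) = sum_i m(I_i),
and m is invariant under swapping open/closed endpoints (single points have measure 0).
So m(E) = sum_i (b_i - a_i).
  I_1 has length -23/4 - (-31/4) = 2.
  I_2 has length -5/4 - (-15/4) = 5/2.
  I_3 has length 1/2 - (-1) = 3/2.
  I_4 has length 3 - 2 = 1.
  I_5 has length 7 - 9/2 = 5/2.
Summing:
  m(E) = 2 + 5/2 + 3/2 + 1 + 5/2 = 19/2.

19/2


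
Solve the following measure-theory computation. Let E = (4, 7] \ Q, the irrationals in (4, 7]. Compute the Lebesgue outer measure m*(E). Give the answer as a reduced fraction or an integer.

The interval I = (4, 7] has m(I) = 7 - 4 = 3 (endpoints are measure-zero, so open/closed/half-open agree). Write I = (I cap Q) u (I \ Q). The rationals in I are countable, so m*(I cap Q) = 0 (cover each rational by intervals whose total length is arbitrarily small). By countable subadditivity m*(I) <= m*(I cap Q) + m*(I \ Q), hence m*(I \ Q) >= m(I) = 3. The reverse inequality m*(I \ Q) <= m*(I) = 3 is trivial since (I \ Q) is a subset of I. Therefore m*(I \ Q) = 3.

3


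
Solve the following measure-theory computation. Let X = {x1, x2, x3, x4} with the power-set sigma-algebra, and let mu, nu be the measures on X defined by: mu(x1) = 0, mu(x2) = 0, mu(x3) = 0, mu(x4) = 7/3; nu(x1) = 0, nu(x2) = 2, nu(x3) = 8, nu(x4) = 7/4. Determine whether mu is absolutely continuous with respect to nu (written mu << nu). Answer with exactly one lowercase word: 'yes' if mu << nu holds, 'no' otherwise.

mu << nu means: every nu-null measurable set is also mu-null; equivalently, for every atom x, if nu({x}) = 0 then mu({x}) = 0.
Checking each atom:
  x1: nu = 0, mu = 0 -> consistent with mu << nu.
  x2: nu = 2 > 0 -> no constraint.
  x3: nu = 8 > 0 -> no constraint.
  x4: nu = 7/4 > 0 -> no constraint.
No atom violates the condition. Therefore mu << nu.

yes


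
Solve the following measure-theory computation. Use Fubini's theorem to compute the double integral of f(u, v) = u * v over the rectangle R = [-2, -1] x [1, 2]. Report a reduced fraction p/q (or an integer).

f(u, v) is a tensor product of a function of u and a function of v, and both factors are bounded continuous (hence Lebesgue integrable) on the rectangle, so Fubini's theorem applies:
  integral_R f d(m x m) = (integral_a1^b1 u du) * (integral_a2^b2 v dv).
Inner integral in u: integral_{-2}^{-1} u du = ((-1)^2 - (-2)^2)/2
  = -3/2.
Inner integral in v: integral_{1}^{2} v dv = (2^2 - 1^2)/2
  = 3/2.
Product: (-3/2) * (3/2) = -9/4.

-9/4


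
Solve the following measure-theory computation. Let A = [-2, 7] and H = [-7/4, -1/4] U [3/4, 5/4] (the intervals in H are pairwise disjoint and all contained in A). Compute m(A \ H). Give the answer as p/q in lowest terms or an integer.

The ambient interval has length m(A) = 7 - (-2) = 9.
Since the holes are disjoint and sit inside A, by finite additivity
  m(H) = sum_i (b_i - a_i), and m(A \ H) = m(A) - m(H).
Computing the hole measures:
  m(H_1) = -1/4 - (-7/4) = 3/2.
  m(H_2) = 5/4 - 3/4 = 1/2.
Summed: m(H) = 3/2 + 1/2 = 2.
So m(A \ H) = 9 - 2 = 7.

7


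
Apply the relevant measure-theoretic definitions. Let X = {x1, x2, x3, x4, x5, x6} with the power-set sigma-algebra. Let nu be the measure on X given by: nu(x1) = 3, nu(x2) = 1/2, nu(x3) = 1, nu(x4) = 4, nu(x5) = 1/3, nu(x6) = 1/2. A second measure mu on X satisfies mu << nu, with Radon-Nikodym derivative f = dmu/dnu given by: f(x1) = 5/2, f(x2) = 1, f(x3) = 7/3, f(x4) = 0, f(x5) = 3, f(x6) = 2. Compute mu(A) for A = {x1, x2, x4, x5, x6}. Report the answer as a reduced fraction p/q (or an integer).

By the defining property of the Radon-Nikodym derivative, for every measurable set A,
  mu(A) = integral_A f dnu.
Since nu is a discrete measure concentrated on the atoms of X, the integral over A reduces to the sum
  mu(A) = sum_{x in A} f(x) * nu({x}).
Computing each term:
  x1: f(x1) * nu(x1) = 5/2 * 3 = 15/2.
  x2: f(x2) * nu(x2) = 1 * 1/2 = 1/2.
  x4: f(x4) * nu(x4) = 0 * 4 = 0.
  x5: f(x5) * nu(x5) = 3 * 1/3 = 1.
  x6: f(x6) * nu(x6) = 2 * 1/2 = 1.
Summing: mu(A) = 15/2 + 1/2 + 0 + 1 + 1 = 10.

10


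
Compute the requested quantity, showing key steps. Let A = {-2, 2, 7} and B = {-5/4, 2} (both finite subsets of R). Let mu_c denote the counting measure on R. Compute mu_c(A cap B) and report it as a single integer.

Counting measure on a finite set equals cardinality. mu_c(A cap B) = |A cap B| (elements appearing in both).
Enumerating the elements of A that also lie in B gives 1 element(s).
So mu_c(A cap B) = 1.

1


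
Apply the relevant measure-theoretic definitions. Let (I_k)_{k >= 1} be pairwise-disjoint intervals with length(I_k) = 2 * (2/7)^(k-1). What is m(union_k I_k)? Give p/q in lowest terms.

By countable additivity of the Lebesgue measure on pairwise disjoint measurable sets,
  m(union_{k >= 1} I_k) = sum_{k >= 1} m(I_k) = sum_{k >= 1} a * r^(k-1),
  with a = 2 and r = 2/7.
Since 0 < r = 2/7 < 1, the geometric series converges:
  sum_{k >= 1} a * r^(k-1) = a / (1 - r).
  = 2 / (1 - 2/7)
  = 2 / (5/7)
  = 14/5.

14/5


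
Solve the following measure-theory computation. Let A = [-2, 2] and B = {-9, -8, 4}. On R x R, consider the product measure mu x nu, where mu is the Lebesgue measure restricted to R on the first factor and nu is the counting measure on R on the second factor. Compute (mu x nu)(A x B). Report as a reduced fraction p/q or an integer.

For a measurable rectangle A x B, the product measure satisfies
  (mu x nu)(A x B) = mu(A) * nu(B).
  mu(A) = 4.
  nu(B) = 3.
  (mu x nu)(A x B) = 4 * 3 = 12.

12


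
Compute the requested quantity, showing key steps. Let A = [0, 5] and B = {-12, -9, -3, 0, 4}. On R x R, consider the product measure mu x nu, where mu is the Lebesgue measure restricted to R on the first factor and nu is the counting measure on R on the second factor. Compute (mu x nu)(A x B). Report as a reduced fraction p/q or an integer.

For a measurable rectangle A x B, the product measure satisfies
  (mu x nu)(A x B) = mu(A) * nu(B).
  mu(A) = 5.
  nu(B) = 5.
  (mu x nu)(A x B) = 5 * 5 = 25.

25


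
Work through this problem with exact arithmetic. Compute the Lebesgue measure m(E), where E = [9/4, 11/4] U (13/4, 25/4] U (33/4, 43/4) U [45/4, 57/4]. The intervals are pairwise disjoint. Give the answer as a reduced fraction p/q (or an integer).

For pairwise disjoint intervals, m(union_i I_i) = sum_i m(I_i),
and m is invariant under swapping open/closed endpoints (single points have measure 0).
So m(E) = sum_i (b_i - a_i).
  I_1 has length 11/4 - 9/4 = 1/2.
  I_2 has length 25/4 - 13/4 = 3.
  I_3 has length 43/4 - 33/4 = 5/2.
  I_4 has length 57/4 - 45/4 = 3.
Summing:
  m(E) = 1/2 + 3 + 5/2 + 3 = 9.

9


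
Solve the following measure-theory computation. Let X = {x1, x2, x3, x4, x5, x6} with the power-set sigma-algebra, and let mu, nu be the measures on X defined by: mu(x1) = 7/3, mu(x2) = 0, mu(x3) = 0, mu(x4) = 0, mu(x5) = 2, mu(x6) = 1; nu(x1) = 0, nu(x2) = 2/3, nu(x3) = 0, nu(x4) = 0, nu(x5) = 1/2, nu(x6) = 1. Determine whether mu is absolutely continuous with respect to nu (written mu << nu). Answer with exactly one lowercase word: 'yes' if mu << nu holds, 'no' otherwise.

mu << nu means: every nu-null measurable set is also mu-null; equivalently, for every atom x, if nu({x}) = 0 then mu({x}) = 0.
Checking each atom:
  x1: nu = 0, mu = 7/3 > 0 -> violates mu << nu.
  x2: nu = 2/3 > 0 -> no constraint.
  x3: nu = 0, mu = 0 -> consistent with mu << nu.
  x4: nu = 0, mu = 0 -> consistent with mu << nu.
  x5: nu = 1/2 > 0 -> no constraint.
  x6: nu = 1 > 0 -> no constraint.
The atom(s) x1 violate the condition (nu = 0 but mu > 0). Therefore mu is NOT absolutely continuous w.r.t. nu.

no


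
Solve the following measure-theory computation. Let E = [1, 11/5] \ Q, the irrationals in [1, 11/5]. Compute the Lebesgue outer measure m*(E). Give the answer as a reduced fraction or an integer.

The interval I = [1, 11/5] has m(I) = 11/5 - 1 = 6/5 (endpoints are measure-zero, so open/closed/half-open agree). Write I = (I cap Q) u (I \ Q). The rationals in I are countable, so m*(I cap Q) = 0 (cover each rational by intervals whose total length is arbitrarily small). By countable subadditivity m*(I) <= m*(I cap Q) + m*(I \ Q), hence m*(I \ Q) >= m(I) = 6/5. The reverse inequality m*(I \ Q) <= m*(I) = 6/5 is trivial since (I \ Q) is a subset of I. Therefore m*(I \ Q) = 6/5.

6/5


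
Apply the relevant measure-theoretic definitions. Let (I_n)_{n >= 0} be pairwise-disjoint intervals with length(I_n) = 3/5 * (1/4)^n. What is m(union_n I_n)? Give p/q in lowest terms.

By countable additivity of the Lebesgue measure on pairwise disjoint measurable sets,
  m(union_{n >= 0} I_n) = sum_{n >= 0} m(I_n) = sum_{n >= 0} a * r^n,
  with a = 3/5 and r = 1/4.
Since 0 < r = 1/4 < 1, the geometric series converges:
  sum_{n >= 0} a * r^n = a / (1 - r).
  = 3/5 / (1 - 1/4)
  = 3/5 / (3/4)
  = 4/5.

4/5


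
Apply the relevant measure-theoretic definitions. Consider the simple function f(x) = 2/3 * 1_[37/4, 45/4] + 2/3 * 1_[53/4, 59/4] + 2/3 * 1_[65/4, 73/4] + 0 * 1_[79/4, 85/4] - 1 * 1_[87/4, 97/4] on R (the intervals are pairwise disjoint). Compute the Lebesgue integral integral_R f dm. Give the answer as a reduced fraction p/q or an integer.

For a simple function f = sum_i c_i * 1_{A_i} with disjoint A_i,
  integral f dm = sum_i c_i * m(A_i).
Lengths of the A_i:
  m(A_1) = 45/4 - 37/4 = 2.
  m(A_2) = 59/4 - 53/4 = 3/2.
  m(A_3) = 73/4 - 65/4 = 2.
  m(A_4) = 85/4 - 79/4 = 3/2.
  m(A_5) = 97/4 - 87/4 = 5/2.
Contributions c_i * m(A_i):
  (2/3) * (2) = 4/3.
  (2/3) * (3/2) = 1.
  (2/3) * (2) = 4/3.
  (0) * (3/2) = 0.
  (-1) * (5/2) = -5/2.
Total: 4/3 + 1 + 4/3 + 0 - 5/2 = 7/6.

7/6


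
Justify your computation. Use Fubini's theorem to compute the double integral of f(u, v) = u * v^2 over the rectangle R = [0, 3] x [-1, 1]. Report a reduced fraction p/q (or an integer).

f(u, v) is a tensor product of a function of u and a function of v, and both factors are bounded continuous (hence Lebesgue integrable) on the rectangle, so Fubini's theorem applies:
  integral_R f d(m x m) = (integral_a1^b1 u du) * (integral_a2^b2 v^2 dv).
Inner integral in u: integral_{0}^{3} u du = (3^2 - 0^2)/2
  = 9/2.
Inner integral in v: integral_{-1}^{1} v^2 dv = (1^3 - (-1)^3)/3
  = 2/3.
Product: (9/2) * (2/3) = 3.

3


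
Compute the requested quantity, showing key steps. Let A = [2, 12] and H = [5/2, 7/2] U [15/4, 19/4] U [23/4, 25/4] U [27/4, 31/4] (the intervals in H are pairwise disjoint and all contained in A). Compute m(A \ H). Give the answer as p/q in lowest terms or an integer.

The ambient interval has length m(A) = 12 - 2 = 10.
Since the holes are disjoint and sit inside A, by finite additivity
  m(H) = sum_i (b_i - a_i), and m(A \ H) = m(A) - m(H).
Computing the hole measures:
  m(H_1) = 7/2 - 5/2 = 1.
  m(H_2) = 19/4 - 15/4 = 1.
  m(H_3) = 25/4 - 23/4 = 1/2.
  m(H_4) = 31/4 - 27/4 = 1.
Summed: m(H) = 1 + 1 + 1/2 + 1 = 7/2.
So m(A \ H) = 10 - 7/2 = 13/2.

13/2


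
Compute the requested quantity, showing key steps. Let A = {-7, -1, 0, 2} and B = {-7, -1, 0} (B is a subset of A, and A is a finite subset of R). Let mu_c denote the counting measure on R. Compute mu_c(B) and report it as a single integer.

Counting measure assigns mu_c(E) = |E| (number of elements) when E is finite.
B has 3 element(s), so mu_c(B) = 3.

3


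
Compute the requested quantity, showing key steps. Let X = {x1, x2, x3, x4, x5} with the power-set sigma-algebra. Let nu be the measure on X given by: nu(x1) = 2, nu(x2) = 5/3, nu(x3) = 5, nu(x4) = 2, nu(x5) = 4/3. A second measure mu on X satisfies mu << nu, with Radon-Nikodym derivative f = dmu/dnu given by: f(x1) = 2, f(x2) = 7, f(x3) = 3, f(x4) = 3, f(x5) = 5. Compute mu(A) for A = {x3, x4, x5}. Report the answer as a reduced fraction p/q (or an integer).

By the defining property of the Radon-Nikodym derivative, for every measurable set A,
  mu(A) = integral_A f dnu.
Since nu is a discrete measure concentrated on the atoms of X, the integral over A reduces to the sum
  mu(A) = sum_{x in A} f(x) * nu({x}).
Computing each term:
  x3: f(x3) * nu(x3) = 3 * 5 = 15.
  x4: f(x4) * nu(x4) = 3 * 2 = 6.
  x5: f(x5) * nu(x5) = 5 * 4/3 = 20/3.
Summing: mu(A) = 15 + 6 + 20/3 = 83/3.

83/3


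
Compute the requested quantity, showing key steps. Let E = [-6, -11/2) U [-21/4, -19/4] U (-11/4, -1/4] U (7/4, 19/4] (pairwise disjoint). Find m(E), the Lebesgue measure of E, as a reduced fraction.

For pairwise disjoint intervals, m(union_i I_i) = sum_i m(I_i),
and m is invariant under swapping open/closed endpoints (single points have measure 0).
So m(E) = sum_i (b_i - a_i).
  I_1 has length -11/2 - (-6) = 1/2.
  I_2 has length -19/4 - (-21/4) = 1/2.
  I_3 has length -1/4 - (-11/4) = 5/2.
  I_4 has length 19/4 - 7/4 = 3.
Summing:
  m(E) = 1/2 + 1/2 + 5/2 + 3 = 13/2.

13/2


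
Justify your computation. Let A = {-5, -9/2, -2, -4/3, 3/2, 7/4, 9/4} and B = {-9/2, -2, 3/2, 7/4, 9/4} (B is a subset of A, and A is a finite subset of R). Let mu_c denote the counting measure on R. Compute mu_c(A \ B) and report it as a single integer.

Counting measure assigns mu_c(E) = |E| (number of elements) when E is finite. For B subset A, A \ B is the set of elements of A not in B, so |A \ B| = |A| - |B|.
|A| = 7, |B| = 5, so mu_c(A \ B) = 7 - 5 = 2.

2


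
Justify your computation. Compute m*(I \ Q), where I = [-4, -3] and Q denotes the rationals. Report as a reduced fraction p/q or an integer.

The interval I = [-4, -3] has m(I) = -3 - (-4) = 1 (endpoints are measure-zero, so open/closed/half-open agree). Write I = (I cap Q) u (I \ Q). The rationals in I are countable, so m*(I cap Q) = 0 (cover each rational by intervals whose total length is arbitrarily small). By countable subadditivity m*(I) <= m*(I cap Q) + m*(I \ Q), hence m*(I \ Q) >= m(I) = 1. The reverse inequality m*(I \ Q) <= m*(I) = 1 is trivial since (I \ Q) is a subset of I. Therefore m*(I \ Q) = 1.

1


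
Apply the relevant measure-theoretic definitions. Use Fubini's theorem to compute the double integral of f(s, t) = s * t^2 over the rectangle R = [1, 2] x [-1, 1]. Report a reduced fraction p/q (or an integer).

f(s, t) is a tensor product of a function of s and a function of t, and both factors are bounded continuous (hence Lebesgue integrable) on the rectangle, so Fubini's theorem applies:
  integral_R f d(m x m) = (integral_a1^b1 s ds) * (integral_a2^b2 t^2 dt).
Inner integral in s: integral_{1}^{2} s ds = (2^2 - 1^2)/2
  = 3/2.
Inner integral in t: integral_{-1}^{1} t^2 dt = (1^3 - (-1)^3)/3
  = 2/3.
Product: (3/2) * (2/3) = 1.

1


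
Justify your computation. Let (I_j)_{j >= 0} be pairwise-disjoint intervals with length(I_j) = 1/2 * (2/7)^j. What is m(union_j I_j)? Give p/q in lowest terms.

By countable additivity of the Lebesgue measure on pairwise disjoint measurable sets,
  m(union_{j >= 0} I_j) = sum_{j >= 0} m(I_j) = sum_{j >= 0} a * r^j,
  with a = 1/2 and r = 2/7.
Since 0 < r = 2/7 < 1, the geometric series converges:
  sum_{j >= 0} a * r^j = a / (1 - r).
  = 1/2 / (1 - 2/7)
  = 1/2 / (5/7)
  = 7/10.

7/10


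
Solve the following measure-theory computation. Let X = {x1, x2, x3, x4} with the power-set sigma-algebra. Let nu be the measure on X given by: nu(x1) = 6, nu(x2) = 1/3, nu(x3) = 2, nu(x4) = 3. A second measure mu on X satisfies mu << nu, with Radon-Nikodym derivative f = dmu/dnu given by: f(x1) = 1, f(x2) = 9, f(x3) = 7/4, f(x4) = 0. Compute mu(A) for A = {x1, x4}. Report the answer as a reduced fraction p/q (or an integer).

By the defining property of the Radon-Nikodym derivative, for every measurable set A,
  mu(A) = integral_A f dnu.
Since nu is a discrete measure concentrated on the atoms of X, the integral over A reduces to the sum
  mu(A) = sum_{x in A} f(x) * nu({x}).
Computing each term:
  x1: f(x1) * nu(x1) = 1 * 6 = 6.
  x4: f(x4) * nu(x4) = 0 * 3 = 0.
Summing: mu(A) = 6 + 0 = 6.

6


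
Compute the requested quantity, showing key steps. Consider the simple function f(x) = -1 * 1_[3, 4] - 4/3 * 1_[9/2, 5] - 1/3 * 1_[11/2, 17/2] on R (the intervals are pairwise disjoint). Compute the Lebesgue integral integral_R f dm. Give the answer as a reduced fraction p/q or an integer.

For a simple function f = sum_i c_i * 1_{A_i} with disjoint A_i,
  integral f dm = sum_i c_i * m(A_i).
Lengths of the A_i:
  m(A_1) = 4 - 3 = 1.
  m(A_2) = 5 - 9/2 = 1/2.
  m(A_3) = 17/2 - 11/2 = 3.
Contributions c_i * m(A_i):
  (-1) * (1) = -1.
  (-4/3) * (1/2) = -2/3.
  (-1/3) * (3) = -1.
Total: -1 - 2/3 - 1 = -8/3.

-8/3


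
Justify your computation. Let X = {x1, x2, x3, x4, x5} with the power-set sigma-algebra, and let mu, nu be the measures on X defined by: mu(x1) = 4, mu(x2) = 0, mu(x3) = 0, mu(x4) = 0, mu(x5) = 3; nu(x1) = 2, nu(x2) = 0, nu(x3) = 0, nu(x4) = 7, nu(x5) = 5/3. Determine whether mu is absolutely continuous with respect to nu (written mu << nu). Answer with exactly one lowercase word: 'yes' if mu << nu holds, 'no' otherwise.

mu << nu means: every nu-null measurable set is also mu-null; equivalently, for every atom x, if nu({x}) = 0 then mu({x}) = 0.
Checking each atom:
  x1: nu = 2 > 0 -> no constraint.
  x2: nu = 0, mu = 0 -> consistent with mu << nu.
  x3: nu = 0, mu = 0 -> consistent with mu << nu.
  x4: nu = 7 > 0 -> no constraint.
  x5: nu = 5/3 > 0 -> no constraint.
No atom violates the condition. Therefore mu << nu.

yes


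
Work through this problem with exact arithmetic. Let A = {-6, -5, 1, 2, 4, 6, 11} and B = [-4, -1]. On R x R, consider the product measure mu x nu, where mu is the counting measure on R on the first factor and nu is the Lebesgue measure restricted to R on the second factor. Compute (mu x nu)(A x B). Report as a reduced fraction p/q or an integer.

For a measurable rectangle A x B, the product measure satisfies
  (mu x nu)(A x B) = mu(A) * nu(B).
  mu(A) = 7.
  nu(B) = 3.
  (mu x nu)(A x B) = 7 * 3 = 21.

21


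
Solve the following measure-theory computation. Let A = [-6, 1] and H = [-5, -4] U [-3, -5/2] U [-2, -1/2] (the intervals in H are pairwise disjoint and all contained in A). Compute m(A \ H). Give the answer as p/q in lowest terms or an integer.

The ambient interval has length m(A) = 1 - (-6) = 7.
Since the holes are disjoint and sit inside A, by finite additivity
  m(H) = sum_i (b_i - a_i), and m(A \ H) = m(A) - m(H).
Computing the hole measures:
  m(H_1) = -4 - (-5) = 1.
  m(H_2) = -5/2 - (-3) = 1/2.
  m(H_3) = -1/2 - (-2) = 3/2.
Summed: m(H) = 1 + 1/2 + 3/2 = 3.
So m(A \ H) = 7 - 3 = 4.

4


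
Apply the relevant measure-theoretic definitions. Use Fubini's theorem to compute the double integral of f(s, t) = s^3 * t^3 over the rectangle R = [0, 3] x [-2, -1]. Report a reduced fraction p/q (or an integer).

f(s, t) is a tensor product of a function of s and a function of t, and both factors are bounded continuous (hence Lebesgue integrable) on the rectangle, so Fubini's theorem applies:
  integral_R f d(m x m) = (integral_a1^b1 s^3 ds) * (integral_a2^b2 t^3 dt).
Inner integral in s: integral_{0}^{3} s^3 ds = (3^4 - 0^4)/4
  = 81/4.
Inner integral in t: integral_{-2}^{-1} t^3 dt = ((-1)^4 - (-2)^4)/4
  = -15/4.
Product: (81/4) * (-15/4) = -1215/16.

-1215/16


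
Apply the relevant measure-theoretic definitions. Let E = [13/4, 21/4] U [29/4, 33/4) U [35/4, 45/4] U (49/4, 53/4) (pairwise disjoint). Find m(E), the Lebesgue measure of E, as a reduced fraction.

For pairwise disjoint intervals, m(union_i I_i) = sum_i m(I_i),
and m is invariant under swapping open/closed endpoints (single points have measure 0).
So m(E) = sum_i (b_i - a_i).
  I_1 has length 21/4 - 13/4 = 2.
  I_2 has length 33/4 - 29/4 = 1.
  I_3 has length 45/4 - 35/4 = 5/2.
  I_4 has length 53/4 - 49/4 = 1.
Summing:
  m(E) = 2 + 1 + 5/2 + 1 = 13/2.

13/2


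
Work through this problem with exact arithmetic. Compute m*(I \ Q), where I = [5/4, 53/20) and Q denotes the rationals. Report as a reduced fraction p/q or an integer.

The interval I = [5/4, 53/20) has m(I) = 53/20 - 5/4 = 7/5 (endpoints are measure-zero, so open/closed/half-open agree). Write I = (I cap Q) u (I \ Q). The rationals in I are countable, so m*(I cap Q) = 0 (cover each rational by intervals whose total length is arbitrarily small). By countable subadditivity m*(I) <= m*(I cap Q) + m*(I \ Q), hence m*(I \ Q) >= m(I) = 7/5. The reverse inequality m*(I \ Q) <= m*(I) = 7/5 is trivial since (I \ Q) is a subset of I. Therefore m*(I \ Q) = 7/5.

7/5


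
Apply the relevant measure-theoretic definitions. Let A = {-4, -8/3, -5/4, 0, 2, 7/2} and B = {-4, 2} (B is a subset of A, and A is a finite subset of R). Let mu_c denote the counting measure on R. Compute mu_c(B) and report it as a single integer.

Counting measure assigns mu_c(E) = |E| (number of elements) when E is finite.
B has 2 element(s), so mu_c(B) = 2.

2


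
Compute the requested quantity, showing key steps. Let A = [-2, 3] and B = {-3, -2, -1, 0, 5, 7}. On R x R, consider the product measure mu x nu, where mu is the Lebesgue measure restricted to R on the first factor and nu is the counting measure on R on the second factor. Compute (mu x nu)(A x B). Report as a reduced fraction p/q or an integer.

For a measurable rectangle A x B, the product measure satisfies
  (mu x nu)(A x B) = mu(A) * nu(B).
  mu(A) = 5.
  nu(B) = 6.
  (mu x nu)(A x B) = 5 * 6 = 30.

30
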